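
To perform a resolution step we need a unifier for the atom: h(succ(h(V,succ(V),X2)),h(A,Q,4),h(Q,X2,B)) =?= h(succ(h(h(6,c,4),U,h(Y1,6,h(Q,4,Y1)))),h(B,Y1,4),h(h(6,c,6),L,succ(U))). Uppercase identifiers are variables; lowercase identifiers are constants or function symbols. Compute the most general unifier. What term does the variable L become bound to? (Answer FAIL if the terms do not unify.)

h(h(6,c,6),6,h(h(6,c,6),4,h(6,c,6)))

Decompose h/3: succ(h(V,succ(V),X2)) =?= succ(h(h(6,c,4),U,h(Y1,6,h(Q,4,Y1)))),  h(A,Q,4) =?= h(B,Y1,4),  h(Q,X2,B) =?= h(h(6,c,6),L,succ(U)).
Decompose succ/1: h(V,succ(V),X2) =?= h(h(6,c,4),U,h(Y1,6,h(Q,4,Y1))).
Decompose h/3: V =?= h(6,c,4),  succ(V) =?= U,  X2 =?= h(Y1,6,h(Q,4,Y1)).
Bind V := h(6,c,4); substituting into the one remaining equation that mentions V gives: succ(h(6,c,4)) =?= U.
Bind U := succ(h(6,c,4)); substituting into the one remaining equation that mentions U gives: h(Q,X2,B) =?= h(h(6,c,6),L,succ(succ(h(6,c,4)))).
Bind X2 := h(Y1,6,h(Q,4,Y1)); substituting into the one remaining equation that mentions X2 gives: h(Q,h(Y1,6,h(Q,4,Y1)),B) =?= h(h(6,c,6),L,succ(succ(h(6,c,4)))).
Decompose h/3: A =?= B,  Q =?= Y1,  4 =?= 4.
Bind A := B; no other remaining equation mentions A.
Bind Q := Y1; substituting into the one remaining equation that mentions Q gives: h(Y1,h(Y1,6,h(Y1,4,Y1)),B) =?= h(h(6,c,6),L,succ(succ(h(6,c,4)))). Substituting into the earlier binding gives X2 := h(Y1,6,h(Y1,4,Y1)).
Delete trivial equation 4 =?= 4.
Decompose h/3: Y1 =?= h(6,c,6),  h(Y1,6,h(Y1,4,Y1)) =?= L,  B =?= succ(succ(h(6,c,4))).
Bind Y1 := h(6,c,6); substituting into the one remaining equation that mentions Y1 gives: h(h(6,c,6),6,h(h(6,c,6),4,h(6,c,6))) =?= L. Substituting into the earlier bindings gives X2 := h(h(6,c,6),6,h(h(6,c,6),4,h(6,c,6))), Q := h(6,c,6).
Bind L := h(h(6,c,6),6,h(h(6,c,6),4,h(6,c,6))); no other remaining equation mentions L.
Bind B := succ(succ(h(6,c,4))). Substituting into the earlier binding gives A := succ(succ(h(6,c,4))).
MGU = { V -> h(6,c,4), U -> succ(h(6,c,4)), X2 -> h(h(6,c,6),6,h(h(6,c,6),4,h(6,c,6))), A -> succ(succ(h(6,c,4))), Q -> h(6,c,6), Y1 -> h(6,c,6), L -> h(h(6,c,6),6,h(h(6,c,6),4,h(6,c,6))), B -> succ(succ(h(6,c,4))) }, so L -> h(h(6,c,6),6,h(h(6,c,6),4,h(6,c,6))).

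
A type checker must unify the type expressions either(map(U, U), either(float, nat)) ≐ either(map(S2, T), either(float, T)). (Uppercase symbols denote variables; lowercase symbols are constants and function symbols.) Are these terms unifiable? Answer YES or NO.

YES

Decompose either/2: map(U, U) ≐ map(S2, T),  either(float, nat) ≐ either(float, T).
Decompose map/2: U ≐ S2,  U ≐ T.
Bind U := S2; substituting into the one remaining equation that mentions U gives: S2 ≐ T.
Bind S2 := T; no other remaining equation mentions S2. Substituting into the earlier binding gives U := T.
Decompose either/2: float ≐ float,  nat ≐ T.
Delete trivial equation float ≐ float.
Bind T := nat. Substituting into the earlier bindings gives U := nat, S2 := nat.
No equations remain and no clash or occurs-check failure arose, so a unifier exists.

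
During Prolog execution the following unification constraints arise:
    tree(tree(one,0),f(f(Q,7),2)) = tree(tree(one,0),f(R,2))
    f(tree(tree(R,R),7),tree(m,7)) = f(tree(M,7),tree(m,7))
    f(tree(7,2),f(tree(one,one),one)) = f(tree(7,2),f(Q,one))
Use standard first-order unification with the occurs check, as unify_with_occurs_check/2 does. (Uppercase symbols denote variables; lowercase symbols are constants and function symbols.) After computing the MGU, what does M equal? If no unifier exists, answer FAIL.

Decompose tree/2: tree(one,0) = tree(one,0),  f(f(Q,7),2) = f(R,2).
Delete trivial equation tree(one,0) = tree(one,0).
Decompose f/2: f(Q,7) = R,  2 = 2.
Bind R := f(Q,7); substituting into the one remaining equation that mentions R gives: f(tree(tree(f(Q,7),f(Q,7)),7),tree(m,7)) = f(tree(M,7),tree(m,7)).
Delete trivial equation 2 = 2.
Decompose f/2: tree(tree(f(Q,7),f(Q,7)),7) = tree(M,7),  tree(m,7) = tree(m,7).
Decompose tree/2: tree(f(Q,7),f(Q,7)) = M,  7 = 7.
Bind M := tree(f(Q,7),f(Q,7)); no other remaining equation mentions M.
Delete trivial equation 7 = 7.
Delete trivial equation tree(m,7) = tree(m,7).
Decompose f/2: tree(7,2) = tree(7,2),  f(tree(one,one),one) = f(Q,one).
Delete trivial equation tree(7,2) = tree(7,2).
Decompose f/2: tree(one,one) = Q,  one = one.
Bind Q := tree(one,one); no other remaining equation mentions Q. Substituting into the earlier bindings gives R := f(tree(one,one),7), M := tree(f(tree(one,one),7),f(tree(one,one),7)).
Delete trivial equation one = one.
MGU = { R = f(tree(one,one),7), M = tree(f(tree(one,one),7),f(tree(one,one),7)), Q = tree(one,one) }, so M = tree(f(tree(one,one),7),f(tree(one,one),7)).

tree(f(tree(one,one),7),f(tree(one,one),7))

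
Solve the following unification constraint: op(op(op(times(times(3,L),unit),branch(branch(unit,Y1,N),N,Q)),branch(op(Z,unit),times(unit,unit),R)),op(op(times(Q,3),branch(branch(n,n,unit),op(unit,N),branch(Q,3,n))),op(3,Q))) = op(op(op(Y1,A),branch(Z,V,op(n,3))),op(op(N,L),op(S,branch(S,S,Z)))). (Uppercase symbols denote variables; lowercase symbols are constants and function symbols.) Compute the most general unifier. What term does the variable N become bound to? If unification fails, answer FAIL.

Decompose op/2: op(op(times(times(3,L),unit),branch(branch(unit,Y1,N),N,Q)),branch(op(Z,unit),times(unit,unit),R)) = op(op(Y1,A),branch(Z,V,op(n,3))),  op(op(times(Q,3),branch(branch(n,n,unit),op(unit,N),branch(Q,3,n))),op(3,Q)) = op(op(N,L),op(S,branch(S,S,Z))).
Decompose op/2: op(times(times(3,L),unit),branch(branch(unit,Y1,N),N,Q)) = op(Y1,A),  branch(op(Z,unit),times(unit,unit),R) = branch(Z,V,op(n,3)).
Decompose op/2: times(times(3,L),unit) = Y1,  branch(branch(unit,Y1,N),N,Q) = A.
Bind Y1 := times(times(3,L),unit); substituting into the one remaining equation that mentions Y1 gives: branch(branch(unit,times(times(3,L),unit),N),N,Q) = A.
Bind A := branch(branch(unit,times(times(3,L),unit),N),N,Q); no other remaining equation mentions A.
Decompose branch/3: op(Z,unit) = Z,  times(unit,unit) = V,  R = op(n,3).
Occurs check fails: Z occurs in op(Z,unit); the equation Z = op(Z,unit) has no finite solution.

FAIL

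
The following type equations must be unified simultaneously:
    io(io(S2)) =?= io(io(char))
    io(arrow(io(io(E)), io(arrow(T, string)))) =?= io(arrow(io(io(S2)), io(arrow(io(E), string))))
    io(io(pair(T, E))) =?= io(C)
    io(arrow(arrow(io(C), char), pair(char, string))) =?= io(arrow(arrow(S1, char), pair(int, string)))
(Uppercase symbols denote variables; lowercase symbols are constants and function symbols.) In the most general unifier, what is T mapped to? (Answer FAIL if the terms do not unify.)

FAIL

Decompose io/1: io(S2) =?= io(char).
Decompose io/1: S2 =?= char.
Bind S2 := char; substituting into the one remaining equation that mentions S2 gives: io(arrow(io(io(E)), io(arrow(T, string)))) =?= io(arrow(io(io(char)), io(arrow(io(E), string)))).
Decompose io/1: arrow(io(io(E)), io(arrow(T, string))) =?= arrow(io(io(char)), io(arrow(io(E), string))).
Decompose arrow/2: io(io(E)) =?= io(io(char)),  io(arrow(T, string)) =?= io(arrow(io(E), string)).
Decompose io/1: io(E) =?= io(char).
Decompose io/1: E =?= char.
Bind E := char; substituting into the 2 remaining equations that mention E gives: io(arrow(T, string)) =?= io(arrow(io(char), string)),  io(io(pair(T, char))) =?= io(C).
Decompose io/1: arrow(T, string) =?= arrow(io(char), string).
Decompose arrow/2: T =?= io(char),  string =?= string.
Bind T := io(char); substituting into the one remaining equation that mentions T gives: io(io(pair(io(char), char))) =?= io(C).
Delete trivial equation string =?= string.
Decompose io/1: io(pair(io(char), char)) =?= C.
Bind C := io(pair(io(char), char)); substituting into the remaining equation gives: io(arrow(arrow(io(io(pair(io(char), char))), char), pair(char, string))) =?= io(arrow(arrow(S1, char), pair(int, string))).
Decompose io/1: arrow(arrow(io(io(pair(io(char), char))), char), pair(char, string)) =?= arrow(arrow(S1, char), pair(int, string)).
Decompose arrow/2: arrow(io(io(pair(io(char), char))), char) =?= arrow(S1, char),  pair(char, string) =?= pair(int, string).
Decompose arrow/2: io(io(pair(io(char), char))) =?= S1,  char =?= char.
Bind S1 := io(io(pair(io(char), char))); no other remaining equation mentions S1.
Delete trivial equation char =?= char.
Decompose pair/2: char =?= int,  string =?= string.
Clash: constants char and int differ; no unifier exists.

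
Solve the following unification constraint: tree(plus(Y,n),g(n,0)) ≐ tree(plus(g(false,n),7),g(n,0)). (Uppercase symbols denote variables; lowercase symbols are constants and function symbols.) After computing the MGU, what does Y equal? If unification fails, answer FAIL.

FAIL

Decompose tree/2: plus(Y,n) ≐ plus(g(false,n),7),  g(n,0) ≐ g(n,0).
Decompose plus/2: Y ≐ g(false,n),  n ≐ 7.
Bind Y := g(false,n); no other remaining equation mentions Y.
Clash: constants n and 7 differ; no unifier exists.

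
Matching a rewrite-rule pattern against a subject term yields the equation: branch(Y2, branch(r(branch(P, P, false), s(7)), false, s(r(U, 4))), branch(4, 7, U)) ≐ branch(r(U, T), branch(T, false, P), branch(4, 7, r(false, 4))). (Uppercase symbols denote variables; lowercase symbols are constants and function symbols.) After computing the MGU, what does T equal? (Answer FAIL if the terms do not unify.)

Decompose branch/3: Y2 ≐ r(U, T),  branch(r(branch(P, P, false), s(7)), false, s(r(U, 4))) ≐ branch(T, false, P),  branch(4, 7, U) ≐ branch(4, 7, r(false, 4)).
Bind Y2 := r(U, T); no other remaining equation mentions Y2.
Decompose branch/3: r(branch(P, P, false), s(7)) ≐ T,  false ≐ false,  s(r(U, 4)) ≐ P.
Bind T := r(branch(P, P, false), s(7)); no other remaining equation mentions T. Substituting into the earlier binding gives Y2 := r(U, r(branch(P, P, false), s(7))).
Delete trivial equation false ≐ false.
Bind P := s(r(U, 4)); no other remaining equation mentions P. Substituting into the earlier bindings gives Y2 := r(U, r(branch(s(r(U, 4)), s(r(U, 4)), false), s(7))), T := r(branch(s(r(U, 4)), s(r(U, 4)), false), s(7)).
Decompose branch/3: 4 ≐ 4,  7 ≐ 7,  U ≐ r(false, 4).
Delete trivial equation 4 ≐ 4.
Delete trivial equation 7 ≐ 7.
Bind U := r(false, 4). Substituting into the earlier bindings gives Y2 := r(r(false, 4), r(branch(s(r(r(false, 4), 4)), s(r(r(false, 4), 4)), false), s(7))), T := r(branch(s(r(r(false, 4), 4)), s(r(r(false, 4), 4)), false), s(7)), P := s(r(r(false, 4), 4)).
MGU = { Y2 ↦ r(r(false, 4), r(branch(s(r(r(false, 4), 4)), s(r(r(false, 4), 4)), false), s(7))), T ↦ r(branch(s(r(r(false, 4), 4)), s(r(r(false, 4), 4)), false), s(7)), P ↦ s(r(r(false, 4), 4)), U ↦ r(false, 4) }, so T ↦ r(branch(s(r(r(false, 4), 4)), s(r(r(false, 4), 4)), false), s(7)).

r(branch(s(r(r(false, 4), 4)), s(r(r(false, 4), 4)), false), s(7))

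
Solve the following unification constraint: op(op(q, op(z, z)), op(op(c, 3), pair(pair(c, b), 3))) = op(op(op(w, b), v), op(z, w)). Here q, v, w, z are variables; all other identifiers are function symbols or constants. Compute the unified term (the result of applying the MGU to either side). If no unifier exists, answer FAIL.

op(op(op(pair(pair(c, b), 3), b), op(op(c, 3), op(c, 3))), op(op(c, 3), pair(pair(c, b), 3)))

Decompose op/2: op(q, op(z, z)) = op(op(w, b), v),  op(op(c, 3), pair(pair(c, b), 3)) = op(z, w).
Decompose op/2: q = op(w, b),  op(z, z) = v.
Bind q := op(w, b); no other remaining equation mentions q.
Bind v := op(z, z); no other remaining equation mentions v.
Decompose op/2: op(c, 3) = z,  pair(pair(c, b), 3) = w.
Bind z := op(c, 3); no other remaining equation mentions z. Substituting into the earlier binding gives v := op(op(c, 3), op(c, 3)).
Bind w := pair(pair(c, b), 3). Substituting into the earlier binding gives q := op(pair(pair(c, b), 3), b).
Applying the MGU to either side gives op(op(op(pair(pair(c, b), 3), b), op(op(c, 3), op(c, 3))), op(op(c, 3), pair(pair(c, b), 3))).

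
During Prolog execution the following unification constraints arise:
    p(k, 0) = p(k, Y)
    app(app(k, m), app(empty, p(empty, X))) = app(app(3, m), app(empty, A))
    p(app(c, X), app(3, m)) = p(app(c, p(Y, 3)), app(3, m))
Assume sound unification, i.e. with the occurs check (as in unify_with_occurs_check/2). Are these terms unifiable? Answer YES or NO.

NO

Decompose p/2: k = k,  0 = Y.
Delete trivial equation k = k.
Bind Y := 0; substituting into the one remaining equation that mentions Y gives: p(app(c, X), app(3, m)) = p(app(c, p(0, 3)), app(3, m)).
Decompose app/2: app(k, m) = app(3, m),  app(empty, p(empty, X)) = app(empty, A).
Decompose app/2: k = 3,  m = m.
Clash: constants k and 3 differ; no unifier exists.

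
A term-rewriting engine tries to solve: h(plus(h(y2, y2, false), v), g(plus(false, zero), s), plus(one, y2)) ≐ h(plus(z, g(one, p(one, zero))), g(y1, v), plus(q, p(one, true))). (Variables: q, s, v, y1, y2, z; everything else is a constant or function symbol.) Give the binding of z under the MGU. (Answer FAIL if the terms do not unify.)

h(p(one, true), p(one, true), false)

Decompose h/3: plus(h(y2, y2, false), v) ≐ plus(z, g(one, p(one, zero))),  g(plus(false, zero), s) ≐ g(y1, v),  plus(one, y2) ≐ plus(q, p(one, true)).
Decompose plus/2: h(y2, y2, false) ≐ z,  v ≐ g(one, p(one, zero)).
Bind z := h(y2, y2, false); no other remaining equation mentions z.
Bind v := g(one, p(one, zero)); substituting into the one remaining equation that mentions v gives: g(plus(false, zero), s) ≐ g(y1, g(one, p(one, zero))).
Decompose g/2: plus(false, zero) ≐ y1,  s ≐ g(one, p(one, zero)).
Bind y1 := plus(false, zero); no other remaining equation mentions y1.
Bind s := g(one, p(one, zero)); no other remaining equation mentions s.
Decompose plus/2: one ≐ q,  y2 ≐ p(one, true).
Bind q := one; no other remaining equation mentions q.
Bind y2 := p(one, true). Substituting into the earlier binding gives z := h(p(one, true), p(one, true), false).
MGU = { z -> h(p(one, true), p(one, true), false), v -> g(one, p(one, zero)), y1 -> plus(false, zero), s -> g(one, p(one, zero)), q -> one, y2 -> p(one, true) }, so z -> h(p(one, true), p(one, true), false).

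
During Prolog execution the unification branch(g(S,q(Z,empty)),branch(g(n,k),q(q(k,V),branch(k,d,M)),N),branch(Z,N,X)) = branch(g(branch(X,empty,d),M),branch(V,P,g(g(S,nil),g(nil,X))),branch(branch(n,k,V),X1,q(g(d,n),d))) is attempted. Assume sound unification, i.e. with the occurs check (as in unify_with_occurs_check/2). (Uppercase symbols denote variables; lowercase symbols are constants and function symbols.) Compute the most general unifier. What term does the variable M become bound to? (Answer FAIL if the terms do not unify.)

q(branch(n,k,g(n,k)),empty)

Decompose branch/3: g(S,q(Z,empty)) = g(branch(X,empty,d),M),  branch(g(n,k),q(q(k,V),branch(k,d,M)),N) = branch(V,P,g(g(S,nil),g(nil,X))),  branch(Z,N,X) = branch(branch(n,k,V),X1,q(g(d,n),d)).
Decompose g/2: S = branch(X,empty,d),  q(Z,empty) = M.
Bind S := branch(X,empty,d); substituting into the one remaining equation that mentions S gives: branch(g(n,k),q(q(k,V),branch(k,d,M)),N) = branch(V,P,g(g(branch(X,empty,d),nil),g(nil,X))).
Bind M := q(Z,empty); substituting into the one remaining equation that mentions M gives: branch(g(n,k),q(q(k,V),branch(k,d,q(Z,empty))),N) = branch(V,P,g(g(branch(X,empty,d),nil),g(nil,X))).
Decompose branch/3: g(n,k) = V,  q(q(k,V),branch(k,d,q(Z,empty))) = P,  N = g(g(branch(X,empty,d),nil),g(nil,X)).
Bind V := g(n,k); substituting into the 2 remaining equations that mention V gives: q(q(k,g(n,k)),branch(k,d,q(Z,empty))) = P,  branch(Z,N,X) = branch(branch(n,k,g(n,k)),X1,q(g(d,n),d)).
Bind P := q(q(k,g(n,k)),branch(k,d,q(Z,empty))); no other remaining equation mentions P.
Bind N := g(g(branch(X,empty,d),nil),g(nil,X)); substituting into the remaining equation gives: branch(Z,g(g(branch(X,empty,d),nil),g(nil,X)),X) = branch(branch(n,k,g(n,k)),X1,q(g(d,n),d)).
Decompose branch/3: Z = branch(n,k,g(n,k)),  g(g(branch(X,empty,d),nil),g(nil,X)) = X1,  X = q(g(d,n),d).
Bind Z := branch(n,k,g(n,k)); no other remaining equation mentions Z. Substituting into the earlier bindings gives M := q(branch(n,k,g(n,k)),empty), P := q(q(k,g(n,k)),branch(k,d,q(branch(n,k,g(n,k)),empty))).
Bind X1 := g(g(branch(X,empty,d),nil),g(nil,X)); no other remaining equation mentions X1.
Bind X := q(g(d,n),d). Substituting into the earlier bindings gives S := branch(q(g(d,n),d),empty,d), N := g(g(branch(q(g(d,n),d),empty,d),nil),g(nil,q(g(d,n),d))), X1 := g(g(branch(q(g(d,n),d),empty,d),nil),g(nil,q(g(d,n),d))).
MGU = { S ↦ branch(q(g(d,n),d),empty,d), M ↦ q(branch(n,k,g(n,k)),empty), V ↦ g(n,k), P ↦ q(q(k,g(n,k)),branch(k,d,q(branch(n,k,g(n,k)),empty))), N ↦ g(g(branch(q(g(d,n),d),empty,d),nil),g(nil,q(g(d,n),d))), Z ↦ branch(n,k,g(n,k)), X1 ↦ g(g(branch(q(g(d,n),d),empty,d),nil),g(nil,q(g(d,n),d))), X ↦ q(g(d,n),d) }, so M ↦ q(branch(n,k,g(n,k)),empty).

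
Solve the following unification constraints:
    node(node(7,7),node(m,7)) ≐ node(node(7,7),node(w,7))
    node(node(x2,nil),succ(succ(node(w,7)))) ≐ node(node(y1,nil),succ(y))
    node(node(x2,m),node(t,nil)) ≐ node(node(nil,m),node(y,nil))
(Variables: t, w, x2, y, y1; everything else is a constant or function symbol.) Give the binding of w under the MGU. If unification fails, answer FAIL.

Decompose node/2: node(7,7) ≐ node(7,7),  node(m,7) ≐ node(w,7).
Delete trivial equation node(7,7) ≐ node(7,7).
Decompose node/2: m ≐ w,  7 ≐ 7.
Bind w := m; substituting into the one remaining equation that mentions w gives: node(node(x2,nil),succ(succ(node(m,7)))) ≐ node(node(y1,nil),succ(y)).
Delete trivial equation 7 ≐ 7.
Decompose node/2: node(x2,nil) ≐ node(y1,nil),  succ(succ(node(m,7))) ≐ succ(y).
Decompose node/2: x2 ≐ y1,  nil ≐ nil.
Bind x2 := y1; substituting into the one remaining equation that mentions x2 gives: node(node(y1,m),node(t,nil)) ≐ node(node(nil,m),node(y,nil)).
Delete trivial equation nil ≐ nil.
Decompose succ/1: succ(node(m,7)) ≐ y.
Bind y := succ(node(m,7)); substituting into the remaining equation gives: node(node(y1,m),node(t,nil)) ≐ node(node(nil,m),node(succ(node(m,7)),nil)).
Decompose node/2: node(y1,m) ≐ node(nil,m),  node(t,nil) ≐ node(succ(node(m,7)),nil).
Decompose node/2: y1 ≐ nil,  m ≐ m.
Bind y1 := nil; no other remaining equation mentions y1. Substituting into the earlier binding gives x2 := nil.
Delete trivial equation m ≐ m.
Decompose node/2: t ≐ succ(node(m,7)),  nil ≐ nil.
Bind t := succ(node(m,7)); no other remaining equation mentions t.
Delete trivial equation nil ≐ nil.
MGU = { w ↦ m, x2 ↦ nil, y ↦ succ(node(m,7)), y1 ↦ nil, t ↦ succ(node(m,7)) }, so w ↦ m.

m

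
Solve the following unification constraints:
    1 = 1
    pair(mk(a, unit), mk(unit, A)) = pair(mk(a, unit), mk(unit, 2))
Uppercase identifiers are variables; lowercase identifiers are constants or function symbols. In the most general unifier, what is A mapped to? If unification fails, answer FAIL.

Delete trivial equation 1 = 1.
Decompose pair/2: mk(a, unit) = mk(a, unit),  mk(unit, A) = mk(unit, 2).
Delete trivial equation mk(a, unit) = mk(a, unit).
Decompose mk/2: unit = unit,  A = 2.
Delete trivial equation unit = unit.
Bind A := 2.
MGU = { A ↦ 2 }, so A ↦ 2.

2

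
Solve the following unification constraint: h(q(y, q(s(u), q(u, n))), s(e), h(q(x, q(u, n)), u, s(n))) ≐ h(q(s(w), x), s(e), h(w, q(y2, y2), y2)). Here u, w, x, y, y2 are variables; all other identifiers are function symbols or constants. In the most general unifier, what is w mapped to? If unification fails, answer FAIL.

q(q(s(q(s(n), s(n))), q(q(s(n), s(n)), n)), q(q(s(n), s(n)), n))

Decompose h/3: q(y, q(s(u), q(u, n))) ≐ q(s(w), x),  s(e) ≐ s(e),  h(q(x, q(u, n)), u, s(n)) ≐ h(w, q(y2, y2), y2).
Decompose q/2: y ≐ s(w),  q(s(u), q(u, n)) ≐ x.
Bind y := s(w); no other remaining equation mentions y.
Bind x := q(s(u), q(u, n)); substituting into the one remaining equation that mentions x gives: h(q(q(s(u), q(u, n)), q(u, n)), u, s(n)) ≐ h(w, q(y2, y2), y2).
Delete trivial equation s(e) ≐ s(e).
Decompose h/3: q(q(s(u), q(u, n)), q(u, n)) ≐ w,  u ≐ q(y2, y2),  s(n) ≐ y2.
Bind w := q(q(s(u), q(u, n)), q(u, n)); no other remaining equation mentions w. Substituting into the earlier binding gives y := s(q(q(s(u), q(u, n)), q(u, n))).
Bind u := q(y2, y2); no other remaining equation mentions u. Substituting into the earlier bindings gives y := s(q(q(s(q(y2, y2)), q(q(y2, y2), n)), q(q(y2, y2), n))), x := q(s(q(y2, y2)), q(q(y2, y2), n)), w := q(q(s(q(y2, y2)), q(q(y2, y2), n)), q(q(y2, y2), n)).
Bind y2 := s(n). Substituting into the earlier bindings gives y := s(q(q(s(q(s(n), s(n))), q(q(s(n), s(n)), n)), q(q(s(n), s(n)), n))), x := q(s(q(s(n), s(n))), q(q(s(n), s(n)), n)), w := q(q(s(q(s(n), s(n))), q(q(s(n), s(n)), n)), q(q(s(n), s(n)), n)), u := q(s(n), s(n)).
MGU = { y := s(q(q(s(q(s(n), s(n))), q(q(s(n), s(n)), n)), q(q(s(n), s(n)), n))), x := q(s(q(s(n), s(n))), q(q(s(n), s(n)), n)), w := q(q(s(q(s(n), s(n))), q(q(s(n), s(n)), n)), q(q(s(n), s(n)), n)), u := q(s(n), s(n)), y2 := s(n) }, so w := q(q(s(q(s(n), s(n))), q(q(s(n), s(n)), n)), q(q(s(n), s(n)), n)).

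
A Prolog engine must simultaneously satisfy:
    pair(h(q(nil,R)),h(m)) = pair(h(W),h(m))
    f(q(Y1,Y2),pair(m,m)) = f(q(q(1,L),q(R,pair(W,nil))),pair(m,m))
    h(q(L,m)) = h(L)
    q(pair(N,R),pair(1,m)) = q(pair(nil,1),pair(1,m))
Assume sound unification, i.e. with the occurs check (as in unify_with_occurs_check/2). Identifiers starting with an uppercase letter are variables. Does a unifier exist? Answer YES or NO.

Decompose pair/2: h(q(nil,R)) = h(W),  h(m) = h(m).
Decompose h/1: q(nil,R) = W.
Bind W := q(nil,R); substituting into the one remaining equation that mentions W gives: f(q(Y1,Y2),pair(m,m)) = f(q(q(1,L),q(R,pair(q(nil,R),nil))),pair(m,m)).
Delete trivial equation h(m) = h(m).
Decompose f/2: q(Y1,Y2) = q(q(1,L),q(R,pair(q(nil,R),nil))),  pair(m,m) = pair(m,m).
Decompose q/2: Y1 = q(1,L),  Y2 = q(R,pair(q(nil,R),nil)).
Bind Y1 := q(1,L); no other remaining equation mentions Y1.
Bind Y2 := q(R,pair(q(nil,R),nil)); no other remaining equation mentions Y2.
Delete trivial equation pair(m,m) = pair(m,m).
Decompose h/1: q(L,m) = L.
Occurs check fails: L occurs in q(L,m); the equation L = q(L,m) has no finite solution.

NO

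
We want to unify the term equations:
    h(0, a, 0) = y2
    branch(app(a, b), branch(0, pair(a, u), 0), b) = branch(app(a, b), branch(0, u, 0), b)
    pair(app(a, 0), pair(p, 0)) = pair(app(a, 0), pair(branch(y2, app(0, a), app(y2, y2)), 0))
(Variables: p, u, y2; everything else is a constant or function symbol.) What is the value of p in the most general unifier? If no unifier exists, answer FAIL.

Bind y2 := h(0, a, 0); substituting into the one remaining equation that mentions y2 gives: pair(app(a, 0), pair(p, 0)) = pair(app(a, 0), pair(branch(h(0, a, 0), app(0, a), app(h(0, a, 0), h(0, a, 0))), 0)).
Decompose branch/3: app(a, b) = app(a, b),  branch(0, pair(a, u), 0) = branch(0, u, 0),  b = b.
Delete trivial equation app(a, b) = app(a, b).
Decompose branch/3: 0 = 0,  pair(a, u) = u,  0 = 0.
Delete trivial equation 0 = 0.
Occurs check fails: u occurs in pair(a, u); the equation u = pair(a, u) has no finite solution.

FAIL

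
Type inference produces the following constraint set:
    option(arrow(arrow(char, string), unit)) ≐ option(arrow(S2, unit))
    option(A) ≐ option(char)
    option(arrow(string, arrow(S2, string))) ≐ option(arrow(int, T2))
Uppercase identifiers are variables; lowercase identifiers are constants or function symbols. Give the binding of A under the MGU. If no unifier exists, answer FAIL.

FAIL

Decompose option/1: arrow(arrow(char, string), unit) ≐ arrow(S2, unit).
Decompose arrow/2: arrow(char, string) ≐ S2,  unit ≐ unit.
Bind S2 := arrow(char, string); substituting into the one remaining equation that mentions S2 gives: option(arrow(string, arrow(arrow(char, string), string))) ≐ option(arrow(int, T2)).
Delete trivial equation unit ≐ unit.
Decompose option/1: A ≐ char.
Bind A := char; no other remaining equation mentions A.
Decompose option/1: arrow(string, arrow(arrow(char, string), string)) ≐ arrow(int, T2).
Decompose arrow/2: string ≐ int,  arrow(arrow(char, string), string) ≐ T2.
Clash: constants string and int differ; no unifier exists.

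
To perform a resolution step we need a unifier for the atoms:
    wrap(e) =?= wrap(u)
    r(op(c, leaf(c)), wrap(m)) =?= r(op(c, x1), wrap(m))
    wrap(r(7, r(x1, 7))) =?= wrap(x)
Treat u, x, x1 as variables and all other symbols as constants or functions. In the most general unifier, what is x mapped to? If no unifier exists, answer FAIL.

Decompose wrap/1: e =?= u.
Bind u := e; no other remaining equation mentions u.
Decompose r/2: op(c, leaf(c)) =?= op(c, x1),  wrap(m) =?= wrap(m).
Decompose op/2: c =?= c,  leaf(c) =?= x1.
Delete trivial equation c =?= c.
Bind x1 := leaf(c); substituting into the one remaining equation that mentions x1 gives: wrap(r(7, r(leaf(c), 7))) =?= wrap(x).
Delete trivial equation wrap(m) =?= wrap(m).
Decompose wrap/1: r(7, r(leaf(c), 7)) =?= x.
Bind x := r(7, r(leaf(c), 7)).
MGU = { u -> e, x1 -> leaf(c), x -> r(7, r(leaf(c), 7)) }, so x -> r(7, r(leaf(c), 7)).

r(7, r(leaf(c), 7))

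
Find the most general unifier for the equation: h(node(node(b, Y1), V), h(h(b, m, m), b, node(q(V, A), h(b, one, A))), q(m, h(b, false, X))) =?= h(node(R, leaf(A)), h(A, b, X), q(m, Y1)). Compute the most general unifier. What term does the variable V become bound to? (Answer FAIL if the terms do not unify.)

leaf(h(b, m, m))

Decompose h/3: node(node(b, Y1), V) =?= node(R, leaf(A)),  h(h(b, m, m), b, node(q(V, A), h(b, one, A))) =?= h(A, b, X),  q(m, h(b, false, X)) =?= q(m, Y1).
Decompose node/2: node(b, Y1) =?= R,  V =?= leaf(A).
Bind R := node(b, Y1); no other remaining equation mentions R.
Bind V := leaf(A); substituting into the one remaining equation that mentions V gives: h(h(b, m, m), b, node(q(leaf(A), A), h(b, one, A))) =?= h(A, b, X).
Decompose h/3: h(b, m, m) =?= A,  b =?= b,  node(q(leaf(A), A), h(b, one, A)) =?= X.
Bind A := h(b, m, m); substituting into the one remaining equation that mentions A gives: node(q(leaf(h(b, m, m)), h(b, m, m)), h(b, one, h(b, m, m))) =?= X. Substituting into the earlier binding gives V := leaf(h(b, m, m)).
Delete trivial equation b =?= b.
Bind X := node(q(leaf(h(b, m, m)), h(b, m, m)), h(b, one, h(b, m, m))); substituting into the remaining equation gives: q(m, h(b, false, node(q(leaf(h(b, m, m)), h(b, m, m)), h(b, one, h(b, m, m))))) =?= q(m, Y1).
Decompose q/2: m =?= m,  h(b, false, node(q(leaf(h(b, m, m)), h(b, m, m)), h(b, one, h(b, m, m)))) =?= Y1.
Delete trivial equation m =?= m.
Bind Y1 := h(b, false, node(q(leaf(h(b, m, m)), h(b, m, m)), h(b, one, h(b, m, m)))). Substituting into the earlier binding gives R := node(b, h(b, false, node(q(leaf(h(b, m, m)), h(b, m, m)), h(b, one, h(b, m, m))))).
MGU = { R := node(b, h(b, false, node(q(leaf(h(b, m, m)), h(b, m, m)), h(b, one, h(b, m, m))))), V := leaf(h(b, m, m)), A := h(b, m, m), X := node(q(leaf(h(b, m, m)), h(b, m, m)), h(b, one, h(b, m, m))), Y1 := h(b, false, node(q(leaf(h(b, m, m)), h(b, m, m)), h(b, one, h(b, m, m)))) }, so V := leaf(h(b, m, m)).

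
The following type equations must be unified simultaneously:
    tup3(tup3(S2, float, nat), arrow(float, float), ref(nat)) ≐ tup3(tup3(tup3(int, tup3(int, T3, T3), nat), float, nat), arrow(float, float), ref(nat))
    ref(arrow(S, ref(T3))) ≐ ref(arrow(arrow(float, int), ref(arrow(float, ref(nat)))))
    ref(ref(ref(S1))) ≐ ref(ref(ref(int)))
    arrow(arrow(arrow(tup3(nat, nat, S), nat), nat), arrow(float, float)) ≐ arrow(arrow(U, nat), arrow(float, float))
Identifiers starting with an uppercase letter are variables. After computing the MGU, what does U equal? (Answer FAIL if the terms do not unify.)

arrow(tup3(nat, nat, arrow(float, int)), nat)

Decompose tup3/3: tup3(S2, float, nat) ≐ tup3(tup3(int, tup3(int, T3, T3), nat), float, nat),  arrow(float, float) ≐ arrow(float, float),  ref(nat) ≐ ref(nat).
Decompose tup3/3: S2 ≐ tup3(int, tup3(int, T3, T3), nat),  float ≐ float,  nat ≐ nat.
Bind S2 := tup3(int, tup3(int, T3, T3), nat); no other remaining equation mentions S2.
Delete trivial equation float ≐ float.
Delete trivial equation nat ≐ nat.
Delete trivial equation arrow(float, float) ≐ arrow(float, float).
Delete trivial equation ref(nat) ≐ ref(nat).
Decompose ref/1: arrow(S, ref(T3)) ≐ arrow(arrow(float, int), ref(arrow(float, ref(nat)))).
Decompose arrow/2: S ≐ arrow(float, int),  ref(T3) ≐ ref(arrow(float, ref(nat))).
Bind S := arrow(float, int); substituting into the one remaining equation that mentions S gives: arrow(arrow(arrow(tup3(nat, nat, arrow(float, int)), nat), nat), arrow(float, float)) ≐ arrow(arrow(U, nat), arrow(float, float)).
Decompose ref/1: T3 ≐ arrow(float, ref(nat)).
Bind T3 := arrow(float, ref(nat)); no other remaining equation mentions T3. Substituting into the earlier binding gives S2 := tup3(int, tup3(int, arrow(float, ref(nat)), arrow(float, ref(nat))), nat).
Decompose ref/1: ref(ref(S1)) ≐ ref(ref(int)).
Decompose ref/1: ref(S1) ≐ ref(int).
Decompose ref/1: S1 ≐ int.
Bind S1 := int; no other remaining equation mentions S1.
Decompose arrow/2: arrow(arrow(tup3(nat, nat, arrow(float, int)), nat), nat) ≐ arrow(U, nat),  arrow(float, float) ≐ arrow(float, float).
Decompose arrow/2: arrow(tup3(nat, nat, arrow(float, int)), nat) ≐ U,  nat ≐ nat.
Bind U := arrow(tup3(nat, nat, arrow(float, int)), nat); no other remaining equation mentions U.
Delete trivial equation nat ≐ nat.
Delete trivial equation arrow(float, float) ≐ arrow(float, float).
MGU = { S2 := tup3(int, tup3(int, arrow(float, ref(nat)), arrow(float, ref(nat))), nat), S := arrow(float, int), T3 := arrow(float, ref(nat)), S1 := int, U := arrow(tup3(nat, nat, arrow(float, int)), nat) }, so U := arrow(tup3(nat, nat, arrow(float, int)), nat).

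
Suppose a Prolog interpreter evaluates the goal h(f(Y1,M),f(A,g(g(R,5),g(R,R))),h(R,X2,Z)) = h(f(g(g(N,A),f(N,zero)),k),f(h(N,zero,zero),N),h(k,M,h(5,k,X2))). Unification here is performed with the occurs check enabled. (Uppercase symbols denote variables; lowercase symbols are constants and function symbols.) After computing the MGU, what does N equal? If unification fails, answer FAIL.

g(g(k,5),g(k,k))

Decompose h/3: f(Y1,M) = f(g(g(N,A),f(N,zero)),k),  f(A,g(g(R,5),g(R,R))) = f(h(N,zero,zero),N),  h(R,X2,Z) = h(k,M,h(5,k,X2)).
Decompose f/2: Y1 = g(g(N,A),f(N,zero)),  M = k.
Bind Y1 := g(g(N,A),f(N,zero)); no other remaining equation mentions Y1.
Bind M := k; substituting into the one remaining equation that mentions M gives: h(R,X2,Z) = h(k,k,h(5,k,X2)).
Decompose f/2: A = h(N,zero,zero),  g(g(R,5),g(R,R)) = N.
Bind A := h(N,zero,zero); no other remaining equation mentions A. Substituting into the earlier binding gives Y1 := g(g(N,h(N,zero,zero)),f(N,zero)).
Bind N := g(g(R,5),g(R,R)); no other remaining equation mentions N. Substituting into the earlier bindings gives Y1 := g(g(g(g(R,5),g(R,R)),h(g(g(R,5),g(R,R)),zero,zero)),f(g(g(R,5),g(R,R)),zero)), A := h(g(g(R,5),g(R,R)),zero,zero).
Decompose h/3: R = k,  X2 = k,  Z = h(5,k,X2).
Bind R := k; no other remaining equation mentions R. Substituting into the earlier bindings gives Y1 := g(g(g(g(k,5),g(k,k)),h(g(g(k,5),g(k,k)),zero,zero)),f(g(g(k,5),g(k,k)),zero)), A := h(g(g(k,5),g(k,k)),zero,zero), N := g(g(k,5),g(k,k)).
Bind X2 := k; substituting into the remaining equation gives: Z = h(5,k,k).
Bind Z := h(5,k,k).
MGU = { Y1 ↦ g(g(g(g(k,5),g(k,k)),h(g(g(k,5),g(k,k)),zero,zero)),f(g(g(k,5),g(k,k)),zero)), M ↦ k, A ↦ h(g(g(k,5),g(k,k)),zero,zero), N ↦ g(g(k,5),g(k,k)), R ↦ k, X2 ↦ k, Z ↦ h(5,k,k) }, so N ↦ g(g(k,5),g(k,k)).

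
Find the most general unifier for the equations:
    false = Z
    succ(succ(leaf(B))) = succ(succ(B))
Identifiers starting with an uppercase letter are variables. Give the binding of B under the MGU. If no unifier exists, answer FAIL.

FAIL

Bind Z := false; no other remaining equation mentions Z.
Decompose succ/1: succ(leaf(B)) = succ(B).
Decompose succ/1: leaf(B) = B.
Occurs check fails: B occurs in leaf(B); the equation B = leaf(B) has no finite solution.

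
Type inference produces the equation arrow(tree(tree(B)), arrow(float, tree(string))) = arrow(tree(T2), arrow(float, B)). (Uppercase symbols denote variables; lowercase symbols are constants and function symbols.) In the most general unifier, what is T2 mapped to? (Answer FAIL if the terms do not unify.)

tree(tree(string))

Decompose arrow/2: tree(tree(B)) = tree(T2),  arrow(float, tree(string)) = arrow(float, B).
Decompose tree/1: tree(B) = T2.
Bind T2 := tree(B); no other remaining equation mentions T2.
Decompose arrow/2: float = float,  tree(string) = B.
Delete trivial equation float = float.
Bind B := tree(string). Substituting into the earlier binding gives T2 := tree(tree(string)).
MGU = { T2 := tree(tree(string)), B := tree(string) }, so T2 := tree(tree(string)).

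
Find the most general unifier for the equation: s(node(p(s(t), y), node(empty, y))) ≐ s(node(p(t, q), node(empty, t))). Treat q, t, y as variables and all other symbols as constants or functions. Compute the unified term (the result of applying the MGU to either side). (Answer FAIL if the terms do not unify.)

FAIL

Decompose s/1: node(p(s(t), y), node(empty, y)) ≐ node(p(t, q), node(empty, t)).
Decompose node/2: p(s(t), y) ≐ p(t, q),  node(empty, y) ≐ node(empty, t).
Decompose p/2: s(t) ≐ t,  y ≐ q.
Occurs check fails: t occurs in s(t); the equation t ≐ s(t) has no finite solution.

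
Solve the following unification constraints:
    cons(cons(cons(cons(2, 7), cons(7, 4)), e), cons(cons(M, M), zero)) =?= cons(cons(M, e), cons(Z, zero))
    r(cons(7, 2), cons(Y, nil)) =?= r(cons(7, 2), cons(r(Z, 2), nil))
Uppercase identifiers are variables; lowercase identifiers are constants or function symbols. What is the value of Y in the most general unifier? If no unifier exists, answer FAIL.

r(cons(cons(cons(2, 7), cons(7, 4)), cons(cons(2, 7), cons(7, 4))), 2)

Decompose cons/2: cons(cons(cons(2, 7), cons(7, 4)), e) =?= cons(M, e),  cons(cons(M, M), zero) =?= cons(Z, zero).
Decompose cons/2: cons(cons(2, 7), cons(7, 4)) =?= M,  e =?= e.
Bind M := cons(cons(2, 7), cons(7, 4)); substituting into the one remaining equation that mentions M gives: cons(cons(cons(cons(2, 7), cons(7, 4)), cons(cons(2, 7), cons(7, 4))), zero) =?= cons(Z, zero).
Delete trivial equation e =?= e.
Decompose cons/2: cons(cons(cons(2, 7), cons(7, 4)), cons(cons(2, 7), cons(7, 4))) =?= Z,  zero =?= zero.
Bind Z := cons(cons(cons(2, 7), cons(7, 4)), cons(cons(2, 7), cons(7, 4))); substituting into the one remaining equation that mentions Z gives: r(cons(7, 2), cons(Y, nil)) =?= r(cons(7, 2), cons(r(cons(cons(cons(2, 7), cons(7, 4)), cons(cons(2, 7), cons(7, 4))), 2), nil)).
Delete trivial equation zero =?= zero.
Decompose r/2: cons(7, 2) =?= cons(7, 2),  cons(Y, nil) =?= cons(r(cons(cons(cons(2, 7), cons(7, 4)), cons(cons(2, 7), cons(7, 4))), 2), nil).
Delete trivial equation cons(7, 2) =?= cons(7, 2).
Decompose cons/2: Y =?= r(cons(cons(cons(2, 7), cons(7, 4)), cons(cons(2, 7), cons(7, 4))), 2),  nil =?= nil.
Bind Y := r(cons(cons(cons(2, 7), cons(7, 4)), cons(cons(2, 7), cons(7, 4))), 2); no other remaining equation mentions Y.
Delete trivial equation nil =?= nil.
MGU = { M -> cons(cons(2, 7), cons(7, 4)), Z -> cons(cons(cons(2, 7), cons(7, 4)), cons(cons(2, 7), cons(7, 4))), Y -> r(cons(cons(cons(2, 7), cons(7, 4)), cons(cons(2, 7), cons(7, 4))), 2) }, so Y -> r(cons(cons(cons(2, 7), cons(7, 4)), cons(cons(2, 7), cons(7, 4))), 2).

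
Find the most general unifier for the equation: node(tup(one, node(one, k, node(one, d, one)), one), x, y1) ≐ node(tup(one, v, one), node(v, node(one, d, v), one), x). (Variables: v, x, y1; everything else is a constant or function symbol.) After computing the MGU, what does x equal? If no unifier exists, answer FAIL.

Decompose node/3: tup(one, node(one, k, node(one, d, one)), one) ≐ tup(one, v, one),  x ≐ node(v, node(one, d, v), one),  y1 ≐ x.
Decompose tup/3: one ≐ one,  node(one, k, node(one, d, one)) ≐ v,  one ≐ one.
Delete trivial equation one ≐ one.
Bind v := node(one, k, node(one, d, one)); substituting into the one remaining equation that mentions v gives: x ≐ node(node(one, k, node(one, d, one)), node(one, d, node(one, k, node(one, d, one))), one).
Delete trivial equation one ≐ one.
Bind x := node(node(one, k, node(one, d, one)), node(one, d, node(one, k, node(one, d, one))), one); substituting into the remaining equation gives: y1 ≐ node(node(one, k, node(one, d, one)), node(one, d, node(one, k, node(one, d, one))), one).
Bind y1 := node(node(one, k, node(one, d, one)), node(one, d, node(one, k, node(one, d, one))), one).
MGU = { v -> node(one, k, node(one, d, one)), x -> node(node(one, k, node(one, d, one)), node(one, d, node(one, k, node(one, d, one))), one), y1 -> node(node(one, k, node(one, d, one)), node(one, d, node(one, k, node(one, d, one))), one) }, so x -> node(node(one, k, node(one, d, one)), node(one, d, node(one, k, node(one, d, one))), one).

node(node(one, k, node(one, d, one)), node(one, d, node(one, k, node(one, d, one))), one)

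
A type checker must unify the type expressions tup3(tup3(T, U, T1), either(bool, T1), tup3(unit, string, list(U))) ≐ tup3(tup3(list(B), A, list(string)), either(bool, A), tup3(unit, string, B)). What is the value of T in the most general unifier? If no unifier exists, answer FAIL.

Decompose tup3/3: tup3(T, U, T1) ≐ tup3(list(B), A, list(string)),  either(bool, T1) ≐ either(bool, A),  tup3(unit, string, list(U)) ≐ tup3(unit, string, B).
Decompose tup3/3: T ≐ list(B),  U ≐ A,  T1 ≐ list(string).
Bind T := list(B); no other remaining equation mentions T.
Bind U := A; substituting into the one remaining equation that mentions U gives: tup3(unit, string, list(A)) ≐ tup3(unit, string, B).
Bind T1 := list(string); substituting into the one remaining equation that mentions T1 gives: either(bool, list(string)) ≐ either(bool, A).
Decompose either/2: bool ≐ bool,  list(string) ≐ A.
Delete trivial equation bool ≐ bool.
Bind A := list(string); substituting into the remaining equation gives: tup3(unit, string, list(list(string))) ≐ tup3(unit, string, B). Substituting into the earlier binding gives U := list(string).
Decompose tup3/3: unit ≐ unit,  string ≐ string,  list(list(string)) ≐ B.
Delete trivial equation unit ≐ unit.
Delete trivial equation string ≐ string.
Bind B := list(list(string)). Substituting into the earlier binding gives T := list(list(list(string))).
MGU = { T ↦ list(list(list(string))), U ↦ list(string), T1 ↦ list(string), A ↦ list(string), B ↦ list(list(string)) }, so T ↦ list(list(list(string))).

list(list(list(string)))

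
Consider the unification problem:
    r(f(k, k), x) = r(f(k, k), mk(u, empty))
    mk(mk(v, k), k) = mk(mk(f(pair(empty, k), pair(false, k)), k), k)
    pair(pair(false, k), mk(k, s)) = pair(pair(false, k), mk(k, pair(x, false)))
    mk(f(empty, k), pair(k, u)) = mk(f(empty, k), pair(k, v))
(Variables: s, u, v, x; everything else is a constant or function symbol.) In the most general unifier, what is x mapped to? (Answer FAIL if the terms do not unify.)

Decompose r/2: f(k, k) = f(k, k),  x = mk(u, empty).
Delete trivial equation f(k, k) = f(k, k).
Bind x := mk(u, empty); substituting into the one remaining equation that mentions x gives: pair(pair(false, k), mk(k, s)) = pair(pair(false, k), mk(k, pair(mk(u, empty), false))).
Decompose mk/2: mk(v, k) = mk(f(pair(empty, k), pair(false, k)), k),  k = k.
Decompose mk/2: v = f(pair(empty, k), pair(false, k)),  k = k.
Bind v := f(pair(empty, k), pair(false, k)); substituting into the one remaining equation that mentions v gives: mk(f(empty, k), pair(k, u)) = mk(f(empty, k), pair(k, f(pair(empty, k), pair(false, k)))).
Delete trivial equation k = k.
Delete trivial equation k = k.
Decompose pair/2: pair(false, k) = pair(false, k),  mk(k, s) = mk(k, pair(mk(u, empty), false)).
Delete trivial equation pair(false, k) = pair(false, k).
Decompose mk/2: k = k,  s = pair(mk(u, empty), false).
Delete trivial equation k = k.
Bind s := pair(mk(u, empty), false); no other remaining equation mentions s.
Decompose mk/2: f(empty, k) = f(empty, k),  pair(k, u) = pair(k, f(pair(empty, k), pair(false, k))).
Delete trivial equation f(empty, k) = f(empty, k).
Decompose pair/2: k = k,  u = f(pair(empty, k), pair(false, k)).
Delete trivial equation k = k.
Bind u := f(pair(empty, k), pair(false, k)). Substituting into the earlier bindings gives x := mk(f(pair(empty, k), pair(false, k)), empty), s := pair(mk(f(pair(empty, k), pair(false, k)), empty), false).
MGU = { x ↦ mk(f(pair(empty, k), pair(false, k)), empty), v ↦ f(pair(empty, k), pair(false, k)), s ↦ pair(mk(f(pair(empty, k), pair(false, k)), empty), false), u ↦ f(pair(empty, k), pair(false, k)) }, so x ↦ mk(f(pair(empty, k), pair(false, k)), empty).

mk(f(pair(empty, k), pair(false, k)), empty)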